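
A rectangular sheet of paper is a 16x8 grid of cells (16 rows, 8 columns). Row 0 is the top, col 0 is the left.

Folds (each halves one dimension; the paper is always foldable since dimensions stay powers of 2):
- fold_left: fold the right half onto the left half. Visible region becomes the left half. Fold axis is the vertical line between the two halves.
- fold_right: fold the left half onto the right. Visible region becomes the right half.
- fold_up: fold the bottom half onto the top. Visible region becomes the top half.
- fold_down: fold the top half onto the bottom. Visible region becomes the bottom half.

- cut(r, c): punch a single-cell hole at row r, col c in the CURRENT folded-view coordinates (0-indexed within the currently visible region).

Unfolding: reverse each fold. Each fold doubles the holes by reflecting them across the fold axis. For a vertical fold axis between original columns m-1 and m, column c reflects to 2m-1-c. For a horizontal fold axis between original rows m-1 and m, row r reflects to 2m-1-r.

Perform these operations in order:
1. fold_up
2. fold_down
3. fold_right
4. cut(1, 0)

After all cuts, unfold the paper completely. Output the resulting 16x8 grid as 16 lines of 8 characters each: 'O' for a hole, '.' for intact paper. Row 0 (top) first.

Answer: ........
........
...OO...
........
........
...OO...
........
........
........
........
...OO...
........
........
...OO...
........
........

Derivation:
Op 1 fold_up: fold axis h@8; visible region now rows[0,8) x cols[0,8) = 8x8
Op 2 fold_down: fold axis h@4; visible region now rows[4,8) x cols[0,8) = 4x8
Op 3 fold_right: fold axis v@4; visible region now rows[4,8) x cols[4,8) = 4x4
Op 4 cut(1, 0): punch at orig (5,4); cuts so far [(5, 4)]; region rows[4,8) x cols[4,8) = 4x4
Unfold 1 (reflect across v@4): 2 holes -> [(5, 3), (5, 4)]
Unfold 2 (reflect across h@4): 4 holes -> [(2, 3), (2, 4), (5, 3), (5, 4)]
Unfold 3 (reflect across h@8): 8 holes -> [(2, 3), (2, 4), (5, 3), (5, 4), (10, 3), (10, 4), (13, 3), (13, 4)]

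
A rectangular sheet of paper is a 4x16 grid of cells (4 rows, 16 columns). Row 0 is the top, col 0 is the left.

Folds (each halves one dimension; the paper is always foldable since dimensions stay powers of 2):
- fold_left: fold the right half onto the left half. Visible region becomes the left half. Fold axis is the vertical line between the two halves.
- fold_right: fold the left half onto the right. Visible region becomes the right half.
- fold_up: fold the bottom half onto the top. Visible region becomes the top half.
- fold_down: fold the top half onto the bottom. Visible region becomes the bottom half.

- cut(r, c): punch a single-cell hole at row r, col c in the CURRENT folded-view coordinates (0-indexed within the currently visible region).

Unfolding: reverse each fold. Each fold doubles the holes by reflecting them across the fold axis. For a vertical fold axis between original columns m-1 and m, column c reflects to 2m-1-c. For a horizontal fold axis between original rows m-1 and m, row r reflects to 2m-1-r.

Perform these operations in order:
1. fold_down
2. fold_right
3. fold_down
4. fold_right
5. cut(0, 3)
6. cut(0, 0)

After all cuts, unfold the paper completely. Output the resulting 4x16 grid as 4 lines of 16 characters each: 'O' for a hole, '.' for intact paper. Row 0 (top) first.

Answer: O..OO..OO..OO..O
O..OO..OO..OO..O
O..OO..OO..OO..O
O..OO..OO..OO..O

Derivation:
Op 1 fold_down: fold axis h@2; visible region now rows[2,4) x cols[0,16) = 2x16
Op 2 fold_right: fold axis v@8; visible region now rows[2,4) x cols[8,16) = 2x8
Op 3 fold_down: fold axis h@3; visible region now rows[3,4) x cols[8,16) = 1x8
Op 4 fold_right: fold axis v@12; visible region now rows[3,4) x cols[12,16) = 1x4
Op 5 cut(0, 3): punch at orig (3,15); cuts so far [(3, 15)]; region rows[3,4) x cols[12,16) = 1x4
Op 6 cut(0, 0): punch at orig (3,12); cuts so far [(3, 12), (3, 15)]; region rows[3,4) x cols[12,16) = 1x4
Unfold 1 (reflect across v@12): 4 holes -> [(3, 8), (3, 11), (3, 12), (3, 15)]
Unfold 2 (reflect across h@3): 8 holes -> [(2, 8), (2, 11), (2, 12), (2, 15), (3, 8), (3, 11), (3, 12), (3, 15)]
Unfold 3 (reflect across v@8): 16 holes -> [(2, 0), (2, 3), (2, 4), (2, 7), (2, 8), (2, 11), (2, 12), (2, 15), (3, 0), (3, 3), (3, 4), (3, 7), (3, 8), (3, 11), (3, 12), (3, 15)]
Unfold 4 (reflect across h@2): 32 holes -> [(0, 0), (0, 3), (0, 4), (0, 7), (0, 8), (0, 11), (0, 12), (0, 15), (1, 0), (1, 3), (1, 4), (1, 7), (1, 8), (1, 11), (1, 12), (1, 15), (2, 0), (2, 3), (2, 4), (2, 7), (2, 8), (2, 11), (2, 12), (2, 15), (3, 0), (3, 3), (3, 4), (3, 7), (3, 8), (3, 11), (3, 12), (3, 15)]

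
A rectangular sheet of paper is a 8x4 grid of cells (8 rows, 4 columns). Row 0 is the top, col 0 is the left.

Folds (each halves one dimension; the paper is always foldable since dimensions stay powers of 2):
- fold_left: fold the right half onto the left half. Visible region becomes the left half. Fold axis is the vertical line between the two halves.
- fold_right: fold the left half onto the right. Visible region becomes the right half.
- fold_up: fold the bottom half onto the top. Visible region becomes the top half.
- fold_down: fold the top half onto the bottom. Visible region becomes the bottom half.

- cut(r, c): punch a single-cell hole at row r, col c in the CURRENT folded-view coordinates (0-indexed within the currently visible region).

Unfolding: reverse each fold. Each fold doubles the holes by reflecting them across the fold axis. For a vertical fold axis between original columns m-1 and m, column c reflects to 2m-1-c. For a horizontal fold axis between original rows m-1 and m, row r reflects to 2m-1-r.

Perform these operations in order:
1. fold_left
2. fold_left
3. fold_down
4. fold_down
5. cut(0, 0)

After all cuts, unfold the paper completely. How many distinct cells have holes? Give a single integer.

Answer: 16

Derivation:
Op 1 fold_left: fold axis v@2; visible region now rows[0,8) x cols[0,2) = 8x2
Op 2 fold_left: fold axis v@1; visible region now rows[0,8) x cols[0,1) = 8x1
Op 3 fold_down: fold axis h@4; visible region now rows[4,8) x cols[0,1) = 4x1
Op 4 fold_down: fold axis h@6; visible region now rows[6,8) x cols[0,1) = 2x1
Op 5 cut(0, 0): punch at orig (6,0); cuts so far [(6, 0)]; region rows[6,8) x cols[0,1) = 2x1
Unfold 1 (reflect across h@6): 2 holes -> [(5, 0), (6, 0)]
Unfold 2 (reflect across h@4): 4 holes -> [(1, 0), (2, 0), (5, 0), (6, 0)]
Unfold 3 (reflect across v@1): 8 holes -> [(1, 0), (1, 1), (2, 0), (2, 1), (5, 0), (5, 1), (6, 0), (6, 1)]
Unfold 4 (reflect across v@2): 16 holes -> [(1, 0), (1, 1), (1, 2), (1, 3), (2, 0), (2, 1), (2, 2), (2, 3), (5, 0), (5, 1), (5, 2), (5, 3), (6, 0), (6, 1), (6, 2), (6, 3)]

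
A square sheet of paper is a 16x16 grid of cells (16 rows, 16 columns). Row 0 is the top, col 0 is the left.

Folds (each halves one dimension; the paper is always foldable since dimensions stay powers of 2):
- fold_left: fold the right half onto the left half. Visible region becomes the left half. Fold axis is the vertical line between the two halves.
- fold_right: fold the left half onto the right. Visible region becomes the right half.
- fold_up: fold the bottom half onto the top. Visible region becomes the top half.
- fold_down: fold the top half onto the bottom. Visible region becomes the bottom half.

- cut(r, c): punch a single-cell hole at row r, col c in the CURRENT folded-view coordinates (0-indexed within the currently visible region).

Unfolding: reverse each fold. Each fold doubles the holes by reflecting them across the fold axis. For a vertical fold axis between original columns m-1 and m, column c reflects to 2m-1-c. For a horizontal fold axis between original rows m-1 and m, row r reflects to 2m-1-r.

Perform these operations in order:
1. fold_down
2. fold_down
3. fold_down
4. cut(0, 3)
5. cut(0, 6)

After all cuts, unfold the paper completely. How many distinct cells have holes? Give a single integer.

Answer: 16

Derivation:
Op 1 fold_down: fold axis h@8; visible region now rows[8,16) x cols[0,16) = 8x16
Op 2 fold_down: fold axis h@12; visible region now rows[12,16) x cols[0,16) = 4x16
Op 3 fold_down: fold axis h@14; visible region now rows[14,16) x cols[0,16) = 2x16
Op 4 cut(0, 3): punch at orig (14,3); cuts so far [(14, 3)]; region rows[14,16) x cols[0,16) = 2x16
Op 5 cut(0, 6): punch at orig (14,6); cuts so far [(14, 3), (14, 6)]; region rows[14,16) x cols[0,16) = 2x16
Unfold 1 (reflect across h@14): 4 holes -> [(13, 3), (13, 6), (14, 3), (14, 6)]
Unfold 2 (reflect across h@12): 8 holes -> [(9, 3), (9, 6), (10, 3), (10, 6), (13, 3), (13, 6), (14, 3), (14, 6)]
Unfold 3 (reflect across h@8): 16 holes -> [(1, 3), (1, 6), (2, 3), (2, 6), (5, 3), (5, 6), (6, 3), (6, 6), (9, 3), (9, 6), (10, 3), (10, 6), (13, 3), (13, 6), (14, 3), (14, 6)]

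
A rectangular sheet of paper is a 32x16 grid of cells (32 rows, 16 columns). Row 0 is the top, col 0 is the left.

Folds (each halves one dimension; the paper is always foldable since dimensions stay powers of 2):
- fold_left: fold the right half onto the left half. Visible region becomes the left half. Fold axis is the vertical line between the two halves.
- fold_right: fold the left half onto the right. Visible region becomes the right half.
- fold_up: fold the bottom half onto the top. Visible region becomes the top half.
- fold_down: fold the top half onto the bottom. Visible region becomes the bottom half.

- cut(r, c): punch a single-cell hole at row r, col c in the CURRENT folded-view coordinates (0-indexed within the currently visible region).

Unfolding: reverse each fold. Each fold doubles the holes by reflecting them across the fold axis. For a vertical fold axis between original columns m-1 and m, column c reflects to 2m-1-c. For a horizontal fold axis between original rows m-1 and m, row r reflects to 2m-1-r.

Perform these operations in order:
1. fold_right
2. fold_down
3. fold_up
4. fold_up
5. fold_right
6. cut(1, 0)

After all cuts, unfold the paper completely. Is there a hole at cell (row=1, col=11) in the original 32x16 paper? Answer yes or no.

Answer: yes

Derivation:
Op 1 fold_right: fold axis v@8; visible region now rows[0,32) x cols[8,16) = 32x8
Op 2 fold_down: fold axis h@16; visible region now rows[16,32) x cols[8,16) = 16x8
Op 3 fold_up: fold axis h@24; visible region now rows[16,24) x cols[8,16) = 8x8
Op 4 fold_up: fold axis h@20; visible region now rows[16,20) x cols[8,16) = 4x8
Op 5 fold_right: fold axis v@12; visible region now rows[16,20) x cols[12,16) = 4x4
Op 6 cut(1, 0): punch at orig (17,12); cuts so far [(17, 12)]; region rows[16,20) x cols[12,16) = 4x4
Unfold 1 (reflect across v@12): 2 holes -> [(17, 11), (17, 12)]
Unfold 2 (reflect across h@20): 4 holes -> [(17, 11), (17, 12), (22, 11), (22, 12)]
Unfold 3 (reflect across h@24): 8 holes -> [(17, 11), (17, 12), (22, 11), (22, 12), (25, 11), (25, 12), (30, 11), (30, 12)]
Unfold 4 (reflect across h@16): 16 holes -> [(1, 11), (1, 12), (6, 11), (6, 12), (9, 11), (9, 12), (14, 11), (14, 12), (17, 11), (17, 12), (22, 11), (22, 12), (25, 11), (25, 12), (30, 11), (30, 12)]
Unfold 5 (reflect across v@8): 32 holes -> [(1, 3), (1, 4), (1, 11), (1, 12), (6, 3), (6, 4), (6, 11), (6, 12), (9, 3), (9, 4), (9, 11), (9, 12), (14, 3), (14, 4), (14, 11), (14, 12), (17, 3), (17, 4), (17, 11), (17, 12), (22, 3), (22, 4), (22, 11), (22, 12), (25, 3), (25, 4), (25, 11), (25, 12), (30, 3), (30, 4), (30, 11), (30, 12)]
Holes: [(1, 3), (1, 4), (1, 11), (1, 12), (6, 3), (6, 4), (6, 11), (6, 12), (9, 3), (9, 4), (9, 11), (9, 12), (14, 3), (14, 4), (14, 11), (14, 12), (17, 3), (17, 4), (17, 11), (17, 12), (22, 3), (22, 4), (22, 11), (22, 12), (25, 3), (25, 4), (25, 11), (25, 12), (30, 3), (30, 4), (30, 11), (30, 12)]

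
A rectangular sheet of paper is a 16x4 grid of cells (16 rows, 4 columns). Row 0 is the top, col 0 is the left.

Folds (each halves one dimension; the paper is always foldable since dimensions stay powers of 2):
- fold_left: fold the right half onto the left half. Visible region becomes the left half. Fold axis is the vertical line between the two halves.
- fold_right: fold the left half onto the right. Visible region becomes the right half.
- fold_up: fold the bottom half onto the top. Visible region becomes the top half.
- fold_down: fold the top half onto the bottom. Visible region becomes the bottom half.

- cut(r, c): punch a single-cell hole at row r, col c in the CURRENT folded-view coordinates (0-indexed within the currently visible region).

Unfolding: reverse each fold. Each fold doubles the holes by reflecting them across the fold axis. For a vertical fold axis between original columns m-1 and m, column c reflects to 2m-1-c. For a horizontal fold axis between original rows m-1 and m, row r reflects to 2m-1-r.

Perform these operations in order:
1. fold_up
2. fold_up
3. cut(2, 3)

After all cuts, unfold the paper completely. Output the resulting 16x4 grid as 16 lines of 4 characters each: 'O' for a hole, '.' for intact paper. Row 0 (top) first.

Answer: ....
....
...O
....
....
...O
....
....
....
....
...O
....
....
...O
....
....

Derivation:
Op 1 fold_up: fold axis h@8; visible region now rows[0,8) x cols[0,4) = 8x4
Op 2 fold_up: fold axis h@4; visible region now rows[0,4) x cols[0,4) = 4x4
Op 3 cut(2, 3): punch at orig (2,3); cuts so far [(2, 3)]; region rows[0,4) x cols[0,4) = 4x4
Unfold 1 (reflect across h@4): 2 holes -> [(2, 3), (5, 3)]
Unfold 2 (reflect across h@8): 4 holes -> [(2, 3), (5, 3), (10, 3), (13, 3)]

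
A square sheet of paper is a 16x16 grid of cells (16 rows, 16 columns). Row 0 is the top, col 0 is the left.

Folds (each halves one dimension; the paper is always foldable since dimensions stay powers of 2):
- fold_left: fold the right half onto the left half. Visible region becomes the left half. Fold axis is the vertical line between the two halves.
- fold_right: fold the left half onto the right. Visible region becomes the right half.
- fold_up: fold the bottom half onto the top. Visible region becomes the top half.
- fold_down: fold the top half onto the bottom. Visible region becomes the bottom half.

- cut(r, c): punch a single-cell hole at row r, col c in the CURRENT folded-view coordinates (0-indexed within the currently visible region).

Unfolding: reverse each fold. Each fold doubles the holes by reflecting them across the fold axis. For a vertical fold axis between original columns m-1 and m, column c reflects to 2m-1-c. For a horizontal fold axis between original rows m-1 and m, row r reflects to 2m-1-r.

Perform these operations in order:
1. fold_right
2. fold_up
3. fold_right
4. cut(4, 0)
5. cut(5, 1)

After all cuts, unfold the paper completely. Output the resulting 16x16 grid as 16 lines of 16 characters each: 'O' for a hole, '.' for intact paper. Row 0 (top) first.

Op 1 fold_right: fold axis v@8; visible region now rows[0,16) x cols[8,16) = 16x8
Op 2 fold_up: fold axis h@8; visible region now rows[0,8) x cols[8,16) = 8x8
Op 3 fold_right: fold axis v@12; visible region now rows[0,8) x cols[12,16) = 8x4
Op 4 cut(4, 0): punch at orig (4,12); cuts so far [(4, 12)]; region rows[0,8) x cols[12,16) = 8x4
Op 5 cut(5, 1): punch at orig (5,13); cuts so far [(4, 12), (5, 13)]; region rows[0,8) x cols[12,16) = 8x4
Unfold 1 (reflect across v@12): 4 holes -> [(4, 11), (4, 12), (5, 10), (5, 13)]
Unfold 2 (reflect across h@8): 8 holes -> [(4, 11), (4, 12), (5, 10), (5, 13), (10, 10), (10, 13), (11, 11), (11, 12)]
Unfold 3 (reflect across v@8): 16 holes -> [(4, 3), (4, 4), (4, 11), (4, 12), (5, 2), (5, 5), (5, 10), (5, 13), (10, 2), (10, 5), (10, 10), (10, 13), (11, 3), (11, 4), (11, 11), (11, 12)]

Answer: ................
................
................
................
...OO......OO...
..O..O....O..O..
................
................
................
................
..O..O....O..O..
...OO......OO...
................
................
................
................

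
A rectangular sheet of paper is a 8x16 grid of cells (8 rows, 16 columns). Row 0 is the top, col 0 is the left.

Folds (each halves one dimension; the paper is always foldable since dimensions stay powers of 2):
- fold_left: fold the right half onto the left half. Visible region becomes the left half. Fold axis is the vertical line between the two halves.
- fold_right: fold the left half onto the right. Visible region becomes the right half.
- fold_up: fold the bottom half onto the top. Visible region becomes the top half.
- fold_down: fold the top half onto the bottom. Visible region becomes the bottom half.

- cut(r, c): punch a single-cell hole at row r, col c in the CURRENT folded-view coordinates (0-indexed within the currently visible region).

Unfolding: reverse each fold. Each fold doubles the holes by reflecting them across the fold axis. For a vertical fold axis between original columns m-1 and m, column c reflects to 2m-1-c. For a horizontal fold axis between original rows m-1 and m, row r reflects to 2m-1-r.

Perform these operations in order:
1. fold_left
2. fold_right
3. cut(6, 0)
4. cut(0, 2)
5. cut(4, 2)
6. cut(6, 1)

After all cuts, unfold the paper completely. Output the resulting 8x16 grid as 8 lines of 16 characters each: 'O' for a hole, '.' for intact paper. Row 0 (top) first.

Op 1 fold_left: fold axis v@8; visible region now rows[0,8) x cols[0,8) = 8x8
Op 2 fold_right: fold axis v@4; visible region now rows[0,8) x cols[4,8) = 8x4
Op 3 cut(6, 0): punch at orig (6,4); cuts so far [(6, 4)]; region rows[0,8) x cols[4,8) = 8x4
Op 4 cut(0, 2): punch at orig (0,6); cuts so far [(0, 6), (6, 4)]; region rows[0,8) x cols[4,8) = 8x4
Op 5 cut(4, 2): punch at orig (4,6); cuts so far [(0, 6), (4, 6), (6, 4)]; region rows[0,8) x cols[4,8) = 8x4
Op 6 cut(6, 1): punch at orig (6,5); cuts so far [(0, 6), (4, 6), (6, 4), (6, 5)]; region rows[0,8) x cols[4,8) = 8x4
Unfold 1 (reflect across v@4): 8 holes -> [(0, 1), (0, 6), (4, 1), (4, 6), (6, 2), (6, 3), (6, 4), (6, 5)]
Unfold 2 (reflect across v@8): 16 holes -> [(0, 1), (0, 6), (0, 9), (0, 14), (4, 1), (4, 6), (4, 9), (4, 14), (6, 2), (6, 3), (6, 4), (6, 5), (6, 10), (6, 11), (6, 12), (6, 13)]

Answer: .O....O..O....O.
................
................
................
.O....O..O....O.
................
..OOOO....OOOO..
................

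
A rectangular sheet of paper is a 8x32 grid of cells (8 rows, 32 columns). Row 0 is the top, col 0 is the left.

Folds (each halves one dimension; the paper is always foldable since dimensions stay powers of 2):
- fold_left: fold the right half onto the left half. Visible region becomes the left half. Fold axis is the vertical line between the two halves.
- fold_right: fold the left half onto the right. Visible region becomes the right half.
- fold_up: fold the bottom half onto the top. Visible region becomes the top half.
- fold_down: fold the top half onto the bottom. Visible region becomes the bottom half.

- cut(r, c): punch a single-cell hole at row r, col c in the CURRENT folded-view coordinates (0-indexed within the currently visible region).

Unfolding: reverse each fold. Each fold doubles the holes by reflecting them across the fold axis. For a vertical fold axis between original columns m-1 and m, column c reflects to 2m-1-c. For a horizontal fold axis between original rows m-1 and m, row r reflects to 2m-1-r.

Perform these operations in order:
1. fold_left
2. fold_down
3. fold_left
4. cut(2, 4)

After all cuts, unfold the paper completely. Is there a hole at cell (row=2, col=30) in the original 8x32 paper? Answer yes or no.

Op 1 fold_left: fold axis v@16; visible region now rows[0,8) x cols[0,16) = 8x16
Op 2 fold_down: fold axis h@4; visible region now rows[4,8) x cols[0,16) = 4x16
Op 3 fold_left: fold axis v@8; visible region now rows[4,8) x cols[0,8) = 4x8
Op 4 cut(2, 4): punch at orig (6,4); cuts so far [(6, 4)]; region rows[4,8) x cols[0,8) = 4x8
Unfold 1 (reflect across v@8): 2 holes -> [(6, 4), (6, 11)]
Unfold 2 (reflect across h@4): 4 holes -> [(1, 4), (1, 11), (6, 4), (6, 11)]
Unfold 3 (reflect across v@16): 8 holes -> [(1, 4), (1, 11), (1, 20), (1, 27), (6, 4), (6, 11), (6, 20), (6, 27)]
Holes: [(1, 4), (1, 11), (1, 20), (1, 27), (6, 4), (6, 11), (6, 20), (6, 27)]

Answer: no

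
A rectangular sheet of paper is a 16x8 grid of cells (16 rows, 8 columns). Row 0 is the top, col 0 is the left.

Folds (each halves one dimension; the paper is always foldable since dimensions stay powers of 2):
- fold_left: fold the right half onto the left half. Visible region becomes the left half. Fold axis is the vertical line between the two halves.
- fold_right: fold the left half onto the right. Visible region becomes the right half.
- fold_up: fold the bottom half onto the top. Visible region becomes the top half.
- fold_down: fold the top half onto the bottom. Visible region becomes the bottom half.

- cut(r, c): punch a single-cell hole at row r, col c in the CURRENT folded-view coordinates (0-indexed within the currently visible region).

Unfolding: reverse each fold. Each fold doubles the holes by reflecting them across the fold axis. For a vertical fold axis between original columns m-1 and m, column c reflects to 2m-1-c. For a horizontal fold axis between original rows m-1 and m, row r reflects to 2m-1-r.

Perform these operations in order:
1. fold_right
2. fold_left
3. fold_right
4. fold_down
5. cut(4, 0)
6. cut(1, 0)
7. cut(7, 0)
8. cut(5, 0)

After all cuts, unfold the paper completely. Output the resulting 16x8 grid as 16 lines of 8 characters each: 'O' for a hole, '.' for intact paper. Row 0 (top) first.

Answer: OOOOOOOO
........
OOOOOOOO
OOOOOOOO
........
........
OOOOOOOO
........
........
OOOOOOOO
........
........
OOOOOOOO
OOOOOOOO
........
OOOOOOOO

Derivation:
Op 1 fold_right: fold axis v@4; visible region now rows[0,16) x cols[4,8) = 16x4
Op 2 fold_left: fold axis v@6; visible region now rows[0,16) x cols[4,6) = 16x2
Op 3 fold_right: fold axis v@5; visible region now rows[0,16) x cols[5,6) = 16x1
Op 4 fold_down: fold axis h@8; visible region now rows[8,16) x cols[5,6) = 8x1
Op 5 cut(4, 0): punch at orig (12,5); cuts so far [(12, 5)]; region rows[8,16) x cols[5,6) = 8x1
Op 6 cut(1, 0): punch at orig (9,5); cuts so far [(9, 5), (12, 5)]; region rows[8,16) x cols[5,6) = 8x1
Op 7 cut(7, 0): punch at orig (15,5); cuts so far [(9, 5), (12, 5), (15, 5)]; region rows[8,16) x cols[5,6) = 8x1
Op 8 cut(5, 0): punch at orig (13,5); cuts so far [(9, 5), (12, 5), (13, 5), (15, 5)]; region rows[8,16) x cols[5,6) = 8x1
Unfold 1 (reflect across h@8): 8 holes -> [(0, 5), (2, 5), (3, 5), (6, 5), (9, 5), (12, 5), (13, 5), (15, 5)]
Unfold 2 (reflect across v@5): 16 holes -> [(0, 4), (0, 5), (2, 4), (2, 5), (3, 4), (3, 5), (6, 4), (6, 5), (9, 4), (9, 5), (12, 4), (12, 5), (13, 4), (13, 5), (15, 4), (15, 5)]
Unfold 3 (reflect across v@6): 32 holes -> [(0, 4), (0, 5), (0, 6), (0, 7), (2, 4), (2, 5), (2, 6), (2, 7), (3, 4), (3, 5), (3, 6), (3, 7), (6, 4), (6, 5), (6, 6), (6, 7), (9, 4), (9, 5), (9, 6), (9, 7), (12, 4), (12, 5), (12, 6), (12, 7), (13, 4), (13, 5), (13, 6), (13, 7), (15, 4), (15, 5), (15, 6), (15, 7)]
Unfold 4 (reflect across v@4): 64 holes -> [(0, 0), (0, 1), (0, 2), (0, 3), (0, 4), (0, 5), (0, 6), (0, 7), (2, 0), (2, 1), (2, 2), (2, 3), (2, 4), (2, 5), (2, 6), (2, 7), (3, 0), (3, 1), (3, 2), (3, 3), (3, 4), (3, 5), (3, 6), (3, 7), (6, 0), (6, 1), (6, 2), (6, 3), (6, 4), (6, 5), (6, 6), (6, 7), (9, 0), (9, 1), (9, 2), (9, 3), (9, 4), (9, 5), (9, 6), (9, 7), (12, 0), (12, 1), (12, 2), (12, 3), (12, 4), (12, 5), (12, 6), (12, 7), (13, 0), (13, 1), (13, 2), (13, 3), (13, 4), (13, 5), (13, 6), (13, 7), (15, 0), (15, 1), (15, 2), (15, 3), (15, 4), (15, 5), (15, 6), (15, 7)]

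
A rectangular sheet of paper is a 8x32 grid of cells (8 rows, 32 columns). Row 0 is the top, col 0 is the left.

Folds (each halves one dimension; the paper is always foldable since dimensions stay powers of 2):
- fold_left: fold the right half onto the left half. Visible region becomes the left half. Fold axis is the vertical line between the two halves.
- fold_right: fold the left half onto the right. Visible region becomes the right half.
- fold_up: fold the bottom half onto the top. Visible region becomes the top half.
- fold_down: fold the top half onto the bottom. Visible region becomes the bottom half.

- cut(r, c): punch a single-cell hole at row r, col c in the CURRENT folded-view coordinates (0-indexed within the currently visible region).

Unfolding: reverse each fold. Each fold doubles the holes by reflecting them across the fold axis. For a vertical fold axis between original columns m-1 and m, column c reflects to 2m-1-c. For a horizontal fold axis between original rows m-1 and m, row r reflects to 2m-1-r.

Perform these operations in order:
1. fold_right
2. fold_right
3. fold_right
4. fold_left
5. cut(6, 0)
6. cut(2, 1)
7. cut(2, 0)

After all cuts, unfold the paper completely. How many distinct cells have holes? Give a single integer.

Op 1 fold_right: fold axis v@16; visible region now rows[0,8) x cols[16,32) = 8x16
Op 2 fold_right: fold axis v@24; visible region now rows[0,8) x cols[24,32) = 8x8
Op 3 fold_right: fold axis v@28; visible region now rows[0,8) x cols[28,32) = 8x4
Op 4 fold_left: fold axis v@30; visible region now rows[0,8) x cols[28,30) = 8x2
Op 5 cut(6, 0): punch at orig (6,28); cuts so far [(6, 28)]; region rows[0,8) x cols[28,30) = 8x2
Op 6 cut(2, 1): punch at orig (2,29); cuts so far [(2, 29), (6, 28)]; region rows[0,8) x cols[28,30) = 8x2
Op 7 cut(2, 0): punch at orig (2,28); cuts so far [(2, 28), (2, 29), (6, 28)]; region rows[0,8) x cols[28,30) = 8x2
Unfold 1 (reflect across v@30): 6 holes -> [(2, 28), (2, 29), (2, 30), (2, 31), (6, 28), (6, 31)]
Unfold 2 (reflect across v@28): 12 holes -> [(2, 24), (2, 25), (2, 26), (2, 27), (2, 28), (2, 29), (2, 30), (2, 31), (6, 24), (6, 27), (6, 28), (6, 31)]
Unfold 3 (reflect across v@24): 24 holes -> [(2, 16), (2, 17), (2, 18), (2, 19), (2, 20), (2, 21), (2, 22), (2, 23), (2, 24), (2, 25), (2, 26), (2, 27), (2, 28), (2, 29), (2, 30), (2, 31), (6, 16), (6, 19), (6, 20), (6, 23), (6, 24), (6, 27), (6, 28), (6, 31)]
Unfold 4 (reflect across v@16): 48 holes -> [(2, 0), (2, 1), (2, 2), (2, 3), (2, 4), (2, 5), (2, 6), (2, 7), (2, 8), (2, 9), (2, 10), (2, 11), (2, 12), (2, 13), (2, 14), (2, 15), (2, 16), (2, 17), (2, 18), (2, 19), (2, 20), (2, 21), (2, 22), (2, 23), (2, 24), (2, 25), (2, 26), (2, 27), (2, 28), (2, 29), (2, 30), (2, 31), (6, 0), (6, 3), (6, 4), (6, 7), (6, 8), (6, 11), (6, 12), (6, 15), (6, 16), (6, 19), (6, 20), (6, 23), (6, 24), (6, 27), (6, 28), (6, 31)]

Answer: 48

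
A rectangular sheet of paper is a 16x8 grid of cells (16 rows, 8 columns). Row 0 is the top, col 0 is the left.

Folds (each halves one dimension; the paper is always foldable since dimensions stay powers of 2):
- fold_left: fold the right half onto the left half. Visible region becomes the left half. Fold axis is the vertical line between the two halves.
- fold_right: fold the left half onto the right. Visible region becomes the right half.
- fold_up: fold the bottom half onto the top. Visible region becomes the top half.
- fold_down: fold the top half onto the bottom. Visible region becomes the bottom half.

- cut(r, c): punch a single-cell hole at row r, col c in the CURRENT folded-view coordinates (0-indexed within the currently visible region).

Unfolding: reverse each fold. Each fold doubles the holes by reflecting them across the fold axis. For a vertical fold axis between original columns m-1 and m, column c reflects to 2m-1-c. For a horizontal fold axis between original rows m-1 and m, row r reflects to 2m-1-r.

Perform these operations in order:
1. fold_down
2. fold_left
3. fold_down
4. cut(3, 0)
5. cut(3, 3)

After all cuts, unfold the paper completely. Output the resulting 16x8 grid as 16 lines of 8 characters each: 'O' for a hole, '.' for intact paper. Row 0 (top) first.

Answer: O..OO..O
........
........
........
........
........
........
O..OO..O
O..OO..O
........
........
........
........
........
........
O..OO..O

Derivation:
Op 1 fold_down: fold axis h@8; visible region now rows[8,16) x cols[0,8) = 8x8
Op 2 fold_left: fold axis v@4; visible region now rows[8,16) x cols[0,4) = 8x4
Op 3 fold_down: fold axis h@12; visible region now rows[12,16) x cols[0,4) = 4x4
Op 4 cut(3, 0): punch at orig (15,0); cuts so far [(15, 0)]; region rows[12,16) x cols[0,4) = 4x4
Op 5 cut(3, 3): punch at orig (15,3); cuts so far [(15, 0), (15, 3)]; region rows[12,16) x cols[0,4) = 4x4
Unfold 1 (reflect across h@12): 4 holes -> [(8, 0), (8, 3), (15, 0), (15, 3)]
Unfold 2 (reflect across v@4): 8 holes -> [(8, 0), (8, 3), (8, 4), (8, 7), (15, 0), (15, 3), (15, 4), (15, 7)]
Unfold 3 (reflect across h@8): 16 holes -> [(0, 0), (0, 3), (0, 4), (0, 7), (7, 0), (7, 3), (7, 4), (7, 7), (8, 0), (8, 3), (8, 4), (8, 7), (15, 0), (15, 3), (15, 4), (15, 7)]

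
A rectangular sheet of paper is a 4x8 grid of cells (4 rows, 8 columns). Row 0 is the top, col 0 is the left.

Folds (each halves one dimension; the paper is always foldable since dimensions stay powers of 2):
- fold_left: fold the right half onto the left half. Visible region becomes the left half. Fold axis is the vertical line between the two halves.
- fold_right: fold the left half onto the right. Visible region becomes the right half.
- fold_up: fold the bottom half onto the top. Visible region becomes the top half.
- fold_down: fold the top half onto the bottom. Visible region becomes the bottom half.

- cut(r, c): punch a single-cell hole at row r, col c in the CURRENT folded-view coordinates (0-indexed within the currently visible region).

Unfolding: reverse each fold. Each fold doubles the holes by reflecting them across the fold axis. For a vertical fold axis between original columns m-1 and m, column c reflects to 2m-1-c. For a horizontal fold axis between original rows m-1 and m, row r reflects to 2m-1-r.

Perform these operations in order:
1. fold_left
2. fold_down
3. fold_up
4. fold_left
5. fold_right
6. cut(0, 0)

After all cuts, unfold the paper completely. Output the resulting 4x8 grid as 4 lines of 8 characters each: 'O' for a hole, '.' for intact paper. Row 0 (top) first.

Answer: OOOOOOOO
OOOOOOOO
OOOOOOOO
OOOOOOOO

Derivation:
Op 1 fold_left: fold axis v@4; visible region now rows[0,4) x cols[0,4) = 4x4
Op 2 fold_down: fold axis h@2; visible region now rows[2,4) x cols[0,4) = 2x4
Op 3 fold_up: fold axis h@3; visible region now rows[2,3) x cols[0,4) = 1x4
Op 4 fold_left: fold axis v@2; visible region now rows[2,3) x cols[0,2) = 1x2
Op 5 fold_right: fold axis v@1; visible region now rows[2,3) x cols[1,2) = 1x1
Op 6 cut(0, 0): punch at orig (2,1); cuts so far [(2, 1)]; region rows[2,3) x cols[1,2) = 1x1
Unfold 1 (reflect across v@1): 2 holes -> [(2, 0), (2, 1)]
Unfold 2 (reflect across v@2): 4 holes -> [(2, 0), (2, 1), (2, 2), (2, 3)]
Unfold 3 (reflect across h@3): 8 holes -> [(2, 0), (2, 1), (2, 2), (2, 3), (3, 0), (3, 1), (3, 2), (3, 3)]
Unfold 4 (reflect across h@2): 16 holes -> [(0, 0), (0, 1), (0, 2), (0, 3), (1, 0), (1, 1), (1, 2), (1, 3), (2, 0), (2, 1), (2, 2), (2, 3), (3, 0), (3, 1), (3, 2), (3, 3)]
Unfold 5 (reflect across v@4): 32 holes -> [(0, 0), (0, 1), (0, 2), (0, 3), (0, 4), (0, 5), (0, 6), (0, 7), (1, 0), (1, 1), (1, 2), (1, 3), (1, 4), (1, 5), (1, 6), (1, 7), (2, 0), (2, 1), (2, 2), (2, 3), (2, 4), (2, 5), (2, 6), (2, 7), (3, 0), (3, 1), (3, 2), (3, 3), (3, 4), (3, 5), (3, 6), (3, 7)]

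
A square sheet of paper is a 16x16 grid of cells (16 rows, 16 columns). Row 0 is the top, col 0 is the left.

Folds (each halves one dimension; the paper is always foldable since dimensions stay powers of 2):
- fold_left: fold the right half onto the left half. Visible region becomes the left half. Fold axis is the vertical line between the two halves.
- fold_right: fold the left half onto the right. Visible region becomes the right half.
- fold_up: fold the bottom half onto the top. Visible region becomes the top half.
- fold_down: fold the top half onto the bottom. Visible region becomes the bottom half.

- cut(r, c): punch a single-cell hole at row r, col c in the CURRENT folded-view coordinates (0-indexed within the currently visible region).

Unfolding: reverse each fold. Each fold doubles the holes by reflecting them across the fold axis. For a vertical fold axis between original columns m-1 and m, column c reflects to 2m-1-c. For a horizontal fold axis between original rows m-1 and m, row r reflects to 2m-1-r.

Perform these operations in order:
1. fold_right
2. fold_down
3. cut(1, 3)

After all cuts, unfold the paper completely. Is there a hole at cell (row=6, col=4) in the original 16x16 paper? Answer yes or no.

Answer: yes

Derivation:
Op 1 fold_right: fold axis v@8; visible region now rows[0,16) x cols[8,16) = 16x8
Op 2 fold_down: fold axis h@8; visible region now rows[8,16) x cols[8,16) = 8x8
Op 3 cut(1, 3): punch at orig (9,11); cuts so far [(9, 11)]; region rows[8,16) x cols[8,16) = 8x8
Unfold 1 (reflect across h@8): 2 holes -> [(6, 11), (9, 11)]
Unfold 2 (reflect across v@8): 4 holes -> [(6, 4), (6, 11), (9, 4), (9, 11)]
Holes: [(6, 4), (6, 11), (9, 4), (9, 11)]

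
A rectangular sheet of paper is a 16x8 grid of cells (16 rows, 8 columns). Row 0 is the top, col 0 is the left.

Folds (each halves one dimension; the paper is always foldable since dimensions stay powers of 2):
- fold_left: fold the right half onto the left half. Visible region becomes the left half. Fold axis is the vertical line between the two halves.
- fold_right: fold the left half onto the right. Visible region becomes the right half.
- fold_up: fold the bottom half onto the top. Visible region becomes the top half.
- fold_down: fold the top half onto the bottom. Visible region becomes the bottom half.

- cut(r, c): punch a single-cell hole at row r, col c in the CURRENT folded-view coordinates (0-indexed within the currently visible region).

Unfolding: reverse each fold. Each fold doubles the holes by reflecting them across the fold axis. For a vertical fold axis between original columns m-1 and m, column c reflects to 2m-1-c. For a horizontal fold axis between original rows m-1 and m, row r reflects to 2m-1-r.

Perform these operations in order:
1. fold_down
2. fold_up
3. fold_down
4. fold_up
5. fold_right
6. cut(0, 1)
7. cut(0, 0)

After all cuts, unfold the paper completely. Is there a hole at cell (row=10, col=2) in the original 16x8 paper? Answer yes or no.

Op 1 fold_down: fold axis h@8; visible region now rows[8,16) x cols[0,8) = 8x8
Op 2 fold_up: fold axis h@12; visible region now rows[8,12) x cols[0,8) = 4x8
Op 3 fold_down: fold axis h@10; visible region now rows[10,12) x cols[0,8) = 2x8
Op 4 fold_up: fold axis h@11; visible region now rows[10,11) x cols[0,8) = 1x8
Op 5 fold_right: fold axis v@4; visible region now rows[10,11) x cols[4,8) = 1x4
Op 6 cut(0, 1): punch at orig (10,5); cuts so far [(10, 5)]; region rows[10,11) x cols[4,8) = 1x4
Op 7 cut(0, 0): punch at orig (10,4); cuts so far [(10, 4), (10, 5)]; region rows[10,11) x cols[4,8) = 1x4
Unfold 1 (reflect across v@4): 4 holes -> [(10, 2), (10, 3), (10, 4), (10, 5)]
Unfold 2 (reflect across h@11): 8 holes -> [(10, 2), (10, 3), (10, 4), (10, 5), (11, 2), (11, 3), (11, 4), (11, 5)]
Unfold 3 (reflect across h@10): 16 holes -> [(8, 2), (8, 3), (8, 4), (8, 5), (9, 2), (9, 3), (9, 4), (9, 5), (10, 2), (10, 3), (10, 4), (10, 5), (11, 2), (11, 3), (11, 4), (11, 5)]
Unfold 4 (reflect across h@12): 32 holes -> [(8, 2), (8, 3), (8, 4), (8, 5), (9, 2), (9, 3), (9, 4), (9, 5), (10, 2), (10, 3), (10, 4), (10, 5), (11, 2), (11, 3), (11, 4), (11, 5), (12, 2), (12, 3), (12, 4), (12, 5), (13, 2), (13, 3), (13, 4), (13, 5), (14, 2), (14, 3), (14, 4), (14, 5), (15, 2), (15, 3), (15, 4), (15, 5)]
Unfold 5 (reflect across h@8): 64 holes -> [(0, 2), (0, 3), (0, 4), (0, 5), (1, 2), (1, 3), (1, 4), (1, 5), (2, 2), (2, 3), (2, 4), (2, 5), (3, 2), (3, 3), (3, 4), (3, 5), (4, 2), (4, 3), (4, 4), (4, 5), (5, 2), (5, 3), (5, 4), (5, 5), (6, 2), (6, 3), (6, 4), (6, 5), (7, 2), (7, 3), (7, 4), (7, 5), (8, 2), (8, 3), (8, 4), (8, 5), (9, 2), (9, 3), (9, 4), (9, 5), (10, 2), (10, 3), (10, 4), (10, 5), (11, 2), (11, 3), (11, 4), (11, 5), (12, 2), (12, 3), (12, 4), (12, 5), (13, 2), (13, 3), (13, 4), (13, 5), (14, 2), (14, 3), (14, 4), (14, 5), (15, 2), (15, 3), (15, 4), (15, 5)]
Holes: [(0, 2), (0, 3), (0, 4), (0, 5), (1, 2), (1, 3), (1, 4), (1, 5), (2, 2), (2, 3), (2, 4), (2, 5), (3, 2), (3, 3), (3, 4), (3, 5), (4, 2), (4, 3), (4, 4), (4, 5), (5, 2), (5, 3), (5, 4), (5, 5), (6, 2), (6, 3), (6, 4), (6, 5), (7, 2), (7, 3), (7, 4), (7, 5), (8, 2), (8, 3), (8, 4), (8, 5), (9, 2), (9, 3), (9, 4), (9, 5), (10, 2), (10, 3), (10, 4), (10, 5), (11, 2), (11, 3), (11, 4), (11, 5), (12, 2), (12, 3), (12, 4), (12, 5), (13, 2), (13, 3), (13, 4), (13, 5), (14, 2), (14, 3), (14, 4), (14, 5), (15, 2), (15, 3), (15, 4), (15, 5)]

Answer: yes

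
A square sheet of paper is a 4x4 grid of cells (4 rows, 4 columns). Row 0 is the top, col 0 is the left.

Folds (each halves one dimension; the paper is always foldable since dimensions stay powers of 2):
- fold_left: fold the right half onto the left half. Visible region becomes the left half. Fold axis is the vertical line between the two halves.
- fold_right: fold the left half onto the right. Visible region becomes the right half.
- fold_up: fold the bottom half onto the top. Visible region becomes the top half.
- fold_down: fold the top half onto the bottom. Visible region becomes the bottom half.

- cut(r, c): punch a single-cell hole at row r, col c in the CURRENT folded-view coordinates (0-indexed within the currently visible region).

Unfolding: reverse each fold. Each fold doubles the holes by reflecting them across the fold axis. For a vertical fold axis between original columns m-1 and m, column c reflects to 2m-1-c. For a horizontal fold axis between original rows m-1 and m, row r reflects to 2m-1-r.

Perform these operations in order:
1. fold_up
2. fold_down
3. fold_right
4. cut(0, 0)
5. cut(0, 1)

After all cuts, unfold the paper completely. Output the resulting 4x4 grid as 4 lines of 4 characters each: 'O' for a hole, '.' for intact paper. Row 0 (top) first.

Answer: OOOO
OOOO
OOOO
OOOO

Derivation:
Op 1 fold_up: fold axis h@2; visible region now rows[0,2) x cols[0,4) = 2x4
Op 2 fold_down: fold axis h@1; visible region now rows[1,2) x cols[0,4) = 1x4
Op 3 fold_right: fold axis v@2; visible region now rows[1,2) x cols[2,4) = 1x2
Op 4 cut(0, 0): punch at orig (1,2); cuts so far [(1, 2)]; region rows[1,2) x cols[2,4) = 1x2
Op 5 cut(0, 1): punch at orig (1,3); cuts so far [(1, 2), (1, 3)]; region rows[1,2) x cols[2,4) = 1x2
Unfold 1 (reflect across v@2): 4 holes -> [(1, 0), (1, 1), (1, 2), (1, 3)]
Unfold 2 (reflect across h@1): 8 holes -> [(0, 0), (0, 1), (0, 2), (0, 3), (1, 0), (1, 1), (1, 2), (1, 3)]
Unfold 3 (reflect across h@2): 16 holes -> [(0, 0), (0, 1), (0, 2), (0, 3), (1, 0), (1, 1), (1, 2), (1, 3), (2, 0), (2, 1), (2, 2), (2, 3), (3, 0), (3, 1), (3, 2), (3, 3)]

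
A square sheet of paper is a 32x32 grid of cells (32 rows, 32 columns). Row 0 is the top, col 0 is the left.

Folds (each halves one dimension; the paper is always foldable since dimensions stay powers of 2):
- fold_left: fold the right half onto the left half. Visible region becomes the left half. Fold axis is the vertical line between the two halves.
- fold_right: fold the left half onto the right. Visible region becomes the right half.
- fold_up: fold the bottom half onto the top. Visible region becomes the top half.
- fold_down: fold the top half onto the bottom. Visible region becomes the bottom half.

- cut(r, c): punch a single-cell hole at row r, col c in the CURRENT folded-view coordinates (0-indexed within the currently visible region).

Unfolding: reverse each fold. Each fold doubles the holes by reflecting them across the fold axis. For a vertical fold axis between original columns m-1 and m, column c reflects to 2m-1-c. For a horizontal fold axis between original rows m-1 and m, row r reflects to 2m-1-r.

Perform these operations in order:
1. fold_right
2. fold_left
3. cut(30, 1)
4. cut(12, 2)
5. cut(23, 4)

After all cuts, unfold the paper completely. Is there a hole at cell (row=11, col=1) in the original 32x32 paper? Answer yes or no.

Op 1 fold_right: fold axis v@16; visible region now rows[0,32) x cols[16,32) = 32x16
Op 2 fold_left: fold axis v@24; visible region now rows[0,32) x cols[16,24) = 32x8
Op 3 cut(30, 1): punch at orig (30,17); cuts so far [(30, 17)]; region rows[0,32) x cols[16,24) = 32x8
Op 4 cut(12, 2): punch at orig (12,18); cuts so far [(12, 18), (30, 17)]; region rows[0,32) x cols[16,24) = 32x8
Op 5 cut(23, 4): punch at orig (23,20); cuts so far [(12, 18), (23, 20), (30, 17)]; region rows[0,32) x cols[16,24) = 32x8
Unfold 1 (reflect across v@24): 6 holes -> [(12, 18), (12, 29), (23, 20), (23, 27), (30, 17), (30, 30)]
Unfold 2 (reflect across v@16): 12 holes -> [(12, 2), (12, 13), (12, 18), (12, 29), (23, 4), (23, 11), (23, 20), (23, 27), (30, 1), (30, 14), (30, 17), (30, 30)]
Holes: [(12, 2), (12, 13), (12, 18), (12, 29), (23, 4), (23, 11), (23, 20), (23, 27), (30, 1), (30, 14), (30, 17), (30, 30)]

Answer: no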